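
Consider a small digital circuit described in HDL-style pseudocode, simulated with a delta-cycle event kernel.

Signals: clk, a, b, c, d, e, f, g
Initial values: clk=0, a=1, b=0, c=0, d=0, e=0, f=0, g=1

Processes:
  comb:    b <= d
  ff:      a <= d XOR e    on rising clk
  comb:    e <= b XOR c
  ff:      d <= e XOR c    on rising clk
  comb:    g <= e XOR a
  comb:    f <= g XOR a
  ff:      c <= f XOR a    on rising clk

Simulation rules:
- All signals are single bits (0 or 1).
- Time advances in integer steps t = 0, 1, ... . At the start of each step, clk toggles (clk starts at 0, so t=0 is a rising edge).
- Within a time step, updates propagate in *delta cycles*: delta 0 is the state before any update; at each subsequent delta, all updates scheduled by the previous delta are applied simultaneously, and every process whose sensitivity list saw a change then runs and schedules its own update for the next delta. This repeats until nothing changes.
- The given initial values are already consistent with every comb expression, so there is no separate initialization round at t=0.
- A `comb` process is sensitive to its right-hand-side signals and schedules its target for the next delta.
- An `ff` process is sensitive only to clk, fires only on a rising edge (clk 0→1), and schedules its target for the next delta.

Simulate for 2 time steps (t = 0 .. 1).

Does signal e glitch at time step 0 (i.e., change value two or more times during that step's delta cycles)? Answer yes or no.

no

t0.Δ0 e=0 clk=0 a=1 f=0 b=0 d=0 c=0 g=1
t0.Δ1 e=0 clk=1 a=1 f=0 b=0 d=0 c=0 g=1
t0.Δ2 e=0 clk=1 a=0 f=0 b=0 d=0 c=1 g=1
t0.Δ3 e=1 clk=1 a=0 f=1 b=0 d=0 c=1 g=0
t0.Δ4 e=1 clk=1 a=0 f=0 b=0 d=0 c=1 g=1
t0.Δ5 e=1 clk=1 a=0 f=1 b=0 d=0 c=1 g=1
t1.Δ0 e=1 clk=1 a=0 f=1 b=0 d=0 c=1 g=1
t1.Δ1 e=1 clk=0 a=0 f=1 b=0 d=0 c=1 g=1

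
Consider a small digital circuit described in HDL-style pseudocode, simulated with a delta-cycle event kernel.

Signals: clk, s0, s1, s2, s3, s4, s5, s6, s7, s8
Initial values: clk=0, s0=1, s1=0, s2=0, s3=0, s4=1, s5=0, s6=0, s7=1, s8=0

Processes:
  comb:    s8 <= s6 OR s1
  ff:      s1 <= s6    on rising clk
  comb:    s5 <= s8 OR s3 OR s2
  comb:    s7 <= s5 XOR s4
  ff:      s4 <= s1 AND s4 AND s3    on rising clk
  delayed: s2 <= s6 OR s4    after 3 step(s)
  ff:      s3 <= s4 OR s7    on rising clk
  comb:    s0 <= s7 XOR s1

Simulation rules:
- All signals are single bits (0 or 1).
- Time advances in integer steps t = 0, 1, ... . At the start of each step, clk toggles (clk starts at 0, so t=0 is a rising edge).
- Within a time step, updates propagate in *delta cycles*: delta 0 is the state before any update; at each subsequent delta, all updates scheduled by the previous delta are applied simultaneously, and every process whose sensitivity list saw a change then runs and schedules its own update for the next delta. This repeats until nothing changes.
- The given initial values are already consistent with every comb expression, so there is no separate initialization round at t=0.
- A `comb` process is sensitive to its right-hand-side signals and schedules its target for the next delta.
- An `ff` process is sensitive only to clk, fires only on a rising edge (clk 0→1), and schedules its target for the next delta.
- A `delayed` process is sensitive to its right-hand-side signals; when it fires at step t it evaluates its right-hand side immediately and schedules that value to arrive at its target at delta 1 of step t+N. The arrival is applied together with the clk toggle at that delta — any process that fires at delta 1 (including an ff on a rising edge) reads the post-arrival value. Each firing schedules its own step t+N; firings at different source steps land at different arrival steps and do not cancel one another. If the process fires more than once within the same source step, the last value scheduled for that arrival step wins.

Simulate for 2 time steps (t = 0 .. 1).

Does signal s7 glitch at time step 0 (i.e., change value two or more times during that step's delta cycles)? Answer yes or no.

yes

[bits: s2,s4,s7,s0,s3,s6,s8,s5,clk,s1]
t=0: Δ0=0111000000 Δ1=0111000010 Δ2=0011100010 Δ3=0001100110 Δ4=0010100110 Δ5=0011100110 | 5Δ
t=1: Δ0=0011100110 Δ1=0011100100 | 1Δ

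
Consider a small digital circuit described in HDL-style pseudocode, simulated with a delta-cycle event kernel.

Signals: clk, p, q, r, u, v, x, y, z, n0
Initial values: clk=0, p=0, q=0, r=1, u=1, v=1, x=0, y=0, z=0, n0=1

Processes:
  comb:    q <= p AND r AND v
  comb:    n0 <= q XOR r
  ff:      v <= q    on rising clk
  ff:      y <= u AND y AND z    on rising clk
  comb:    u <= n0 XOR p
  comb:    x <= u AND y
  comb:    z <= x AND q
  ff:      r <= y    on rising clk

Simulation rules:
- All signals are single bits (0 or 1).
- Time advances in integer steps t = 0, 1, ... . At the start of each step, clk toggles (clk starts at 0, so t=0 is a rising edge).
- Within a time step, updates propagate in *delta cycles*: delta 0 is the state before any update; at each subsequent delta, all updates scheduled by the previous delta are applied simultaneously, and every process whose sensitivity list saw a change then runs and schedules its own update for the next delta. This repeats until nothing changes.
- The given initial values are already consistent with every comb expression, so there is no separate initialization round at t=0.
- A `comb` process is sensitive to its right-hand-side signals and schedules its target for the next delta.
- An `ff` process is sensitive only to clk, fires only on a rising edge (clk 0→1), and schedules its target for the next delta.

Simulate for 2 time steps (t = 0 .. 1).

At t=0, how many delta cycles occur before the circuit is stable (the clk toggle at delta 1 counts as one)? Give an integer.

t0.Δ0 x=0 u=1 q=0 n0=1 v=1 p=0 y=0 clk=0 r=1 z=0
t0.Δ1 x=0 u=1 q=0 n0=1 v=1 p=0 y=0 clk=1 r=1 z=0
t0.Δ2 x=0 u=1 q=0 n0=1 v=0 p=0 y=0 clk=1 r=0 z=0
t0.Δ3 x=0 u=1 q=0 n0=0 v=0 p=0 y=0 clk=1 r=0 z=0
t0.Δ4 x=0 u=0 q=0 n0=0 v=0 p=0 y=0 clk=1 r=0 z=0
t1.Δ0 x=0 u=0 q=0 n0=0 v=0 p=0 y=0 clk=1 r=0 z=0
t1.Δ1 x=0 u=0 q=0 n0=0 v=0 p=0 y=0 clk=0 r=0 z=0

4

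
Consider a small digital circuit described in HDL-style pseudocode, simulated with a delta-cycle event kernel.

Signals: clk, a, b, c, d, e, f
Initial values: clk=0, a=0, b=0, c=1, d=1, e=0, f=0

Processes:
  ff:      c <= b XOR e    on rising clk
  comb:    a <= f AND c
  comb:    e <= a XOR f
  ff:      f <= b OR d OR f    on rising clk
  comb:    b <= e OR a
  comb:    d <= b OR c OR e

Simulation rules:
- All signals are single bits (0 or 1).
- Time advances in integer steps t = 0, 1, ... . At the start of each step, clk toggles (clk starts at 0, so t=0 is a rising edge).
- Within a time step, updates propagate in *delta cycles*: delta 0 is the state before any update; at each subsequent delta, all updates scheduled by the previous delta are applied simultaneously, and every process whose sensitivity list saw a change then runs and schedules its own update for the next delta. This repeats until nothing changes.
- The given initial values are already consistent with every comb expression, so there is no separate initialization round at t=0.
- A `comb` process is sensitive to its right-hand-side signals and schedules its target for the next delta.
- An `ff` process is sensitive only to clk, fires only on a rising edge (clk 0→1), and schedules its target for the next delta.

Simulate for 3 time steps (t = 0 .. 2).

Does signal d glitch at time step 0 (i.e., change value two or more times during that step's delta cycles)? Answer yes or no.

yes

[bits: clk,a,b,f,e,d,c]
t=0: Δ0=0000011 Δ1=1000011 Δ2=1001010 Δ3=1001100 Δ4=1011110 | 4Δ
t=1: Δ0=1011110 Δ1=0011110 | 1Δ
t=2: Δ0=0011110 Δ1=1011110 | 1Δ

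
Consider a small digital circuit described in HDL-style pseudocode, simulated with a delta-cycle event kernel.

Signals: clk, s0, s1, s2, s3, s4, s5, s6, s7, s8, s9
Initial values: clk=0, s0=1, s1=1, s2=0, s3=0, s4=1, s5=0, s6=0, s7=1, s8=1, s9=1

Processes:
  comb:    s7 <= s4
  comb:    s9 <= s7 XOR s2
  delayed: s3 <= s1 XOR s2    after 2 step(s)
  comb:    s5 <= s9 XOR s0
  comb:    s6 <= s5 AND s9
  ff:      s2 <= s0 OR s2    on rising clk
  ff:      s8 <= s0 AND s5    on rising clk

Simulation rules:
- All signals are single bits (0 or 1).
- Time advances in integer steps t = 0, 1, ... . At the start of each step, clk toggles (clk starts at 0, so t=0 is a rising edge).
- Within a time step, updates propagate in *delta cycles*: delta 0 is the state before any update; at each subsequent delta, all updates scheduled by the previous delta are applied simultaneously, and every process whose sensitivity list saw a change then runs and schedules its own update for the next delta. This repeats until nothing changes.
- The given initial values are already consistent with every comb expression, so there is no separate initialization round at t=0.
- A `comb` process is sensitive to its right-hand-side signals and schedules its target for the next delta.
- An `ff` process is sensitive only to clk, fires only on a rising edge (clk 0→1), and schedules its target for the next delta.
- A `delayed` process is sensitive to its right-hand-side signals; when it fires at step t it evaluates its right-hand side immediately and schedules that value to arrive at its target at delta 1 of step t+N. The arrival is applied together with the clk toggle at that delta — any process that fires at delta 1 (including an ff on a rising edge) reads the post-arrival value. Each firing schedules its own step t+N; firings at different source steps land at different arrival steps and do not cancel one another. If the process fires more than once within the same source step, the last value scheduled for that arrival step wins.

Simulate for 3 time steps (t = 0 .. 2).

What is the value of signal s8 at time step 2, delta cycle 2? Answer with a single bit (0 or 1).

[bits: s9,s7,s6,s8,s4,s5,s1,s2,clk,s3,s0]
t=0: Δ0=11011010001 Δ1=11011010101 Δ2=11001011101 Δ3=01001011101 Δ4=01001111101 | 4Δ
t=1: Δ0=01001111101 Δ1=01001111001 | 1Δ
t=2: Δ0=01001111001 Δ1=01001111101 Δ2=01011111101 | 2Δ

1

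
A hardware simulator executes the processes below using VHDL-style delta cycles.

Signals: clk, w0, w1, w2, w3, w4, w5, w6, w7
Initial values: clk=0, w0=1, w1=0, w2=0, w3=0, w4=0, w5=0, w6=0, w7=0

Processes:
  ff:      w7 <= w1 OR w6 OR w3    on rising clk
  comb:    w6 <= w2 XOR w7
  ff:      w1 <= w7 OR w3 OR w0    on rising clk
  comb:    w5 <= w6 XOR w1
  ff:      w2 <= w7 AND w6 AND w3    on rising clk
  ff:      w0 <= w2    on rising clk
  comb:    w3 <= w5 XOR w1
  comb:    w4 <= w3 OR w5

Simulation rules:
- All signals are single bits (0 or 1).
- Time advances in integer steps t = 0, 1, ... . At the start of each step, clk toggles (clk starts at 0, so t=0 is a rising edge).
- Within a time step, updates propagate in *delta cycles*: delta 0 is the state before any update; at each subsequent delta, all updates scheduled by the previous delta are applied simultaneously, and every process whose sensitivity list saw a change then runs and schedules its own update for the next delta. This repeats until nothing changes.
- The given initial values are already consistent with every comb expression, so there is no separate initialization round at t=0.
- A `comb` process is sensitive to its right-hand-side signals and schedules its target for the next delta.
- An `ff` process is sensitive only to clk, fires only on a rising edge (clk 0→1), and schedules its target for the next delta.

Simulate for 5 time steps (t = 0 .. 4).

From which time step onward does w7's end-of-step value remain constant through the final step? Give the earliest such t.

2

[bits: w0,clk,w5,w2,w6,w1,w4,w7,w3]
t=0: Δ0=100000000 Δ1=110000000 Δ2=010001000 Δ3=011001001 Δ4=011001100 | 4Δ
t=1: Δ0=011001100 Δ1=001001100 | 1Δ
t=2: Δ0=001001100 Δ1=011001100 Δ2=011000110 Δ3=010010111 Δ4=011010110 Δ5=011010111 | 5Δ
t=3: Δ0=011010111 Δ1=001010111 | 1Δ
t=4: Δ0=001010111 Δ1=011010111 Δ2=011111111 Δ3=010101110 Δ4=011101011 Δ5=011101110 | 5Δ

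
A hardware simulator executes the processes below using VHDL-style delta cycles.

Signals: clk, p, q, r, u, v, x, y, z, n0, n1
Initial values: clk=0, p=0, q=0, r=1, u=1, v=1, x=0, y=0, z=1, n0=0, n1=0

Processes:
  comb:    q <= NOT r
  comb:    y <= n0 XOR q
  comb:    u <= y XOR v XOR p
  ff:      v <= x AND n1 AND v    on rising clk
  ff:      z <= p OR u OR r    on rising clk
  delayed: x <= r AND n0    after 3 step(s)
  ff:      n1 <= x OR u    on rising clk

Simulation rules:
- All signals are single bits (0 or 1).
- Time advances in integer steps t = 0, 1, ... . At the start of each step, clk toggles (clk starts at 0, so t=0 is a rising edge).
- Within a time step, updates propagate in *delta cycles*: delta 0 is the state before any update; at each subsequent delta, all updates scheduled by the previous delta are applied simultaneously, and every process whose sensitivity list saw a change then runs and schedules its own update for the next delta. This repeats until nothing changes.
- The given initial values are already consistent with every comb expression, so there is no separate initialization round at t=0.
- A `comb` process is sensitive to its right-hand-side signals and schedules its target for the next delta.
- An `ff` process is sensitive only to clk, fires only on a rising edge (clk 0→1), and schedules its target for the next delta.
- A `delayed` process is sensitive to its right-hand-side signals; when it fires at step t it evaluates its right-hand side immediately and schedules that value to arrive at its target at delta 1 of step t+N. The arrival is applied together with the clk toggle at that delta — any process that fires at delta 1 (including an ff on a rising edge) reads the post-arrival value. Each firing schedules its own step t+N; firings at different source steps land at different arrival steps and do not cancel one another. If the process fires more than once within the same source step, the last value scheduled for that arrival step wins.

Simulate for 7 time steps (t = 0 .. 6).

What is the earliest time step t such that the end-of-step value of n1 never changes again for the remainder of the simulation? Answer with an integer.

t0.Δ0 v=1 n1=0 r=1 z=1 p=0 q=0 u=1 n0=0 y=0 x=0 clk=0
t0.Δ1 v=1 n1=0 r=1 z=1 p=0 q=0 u=1 n0=0 y=0 x=0 clk=1
t0.Δ2 v=0 n1=1 r=1 z=1 p=0 q=0 u=1 n0=0 y=0 x=0 clk=1
t0.Δ3 v=0 n1=1 r=1 z=1 p=0 q=0 u=0 n0=0 y=0 x=0 clk=1
t1.Δ0 v=0 n1=1 r=1 z=1 p=0 q=0 u=0 n0=0 y=0 x=0 clk=1
t1.Δ1 v=0 n1=1 r=1 z=1 p=0 q=0 u=0 n0=0 y=0 x=0 clk=0
t2.Δ0 v=0 n1=1 r=1 z=1 p=0 q=0 u=0 n0=0 y=0 x=0 clk=0
t2.Δ1 v=0 n1=1 r=1 z=1 p=0 q=0 u=0 n0=0 y=0 x=0 clk=1
t2.Δ2 v=0 n1=0 r=1 z=1 p=0 q=0 u=0 n0=0 y=0 x=0 clk=1
t3.Δ0 v=0 n1=0 r=1 z=1 p=0 q=0 u=0 n0=0 y=0 x=0 clk=1
t3.Δ1 v=0 n1=0 r=1 z=1 p=0 q=0 u=0 n0=0 y=0 x=0 clk=0
t4.Δ0 v=0 n1=0 r=1 z=1 p=0 q=0 u=0 n0=0 y=0 x=0 clk=0
t4.Δ1 v=0 n1=0 r=1 z=1 p=0 q=0 u=0 n0=0 y=0 x=0 clk=1
t5.Δ0 v=0 n1=0 r=1 z=1 p=0 q=0 u=0 n0=0 y=0 x=0 clk=1
t5.Δ1 v=0 n1=0 r=1 z=1 p=0 q=0 u=0 n0=0 y=0 x=0 clk=0
t6.Δ0 v=0 n1=0 r=1 z=1 p=0 q=0 u=0 n0=0 y=0 x=0 clk=0
t6.Δ1 v=0 n1=0 r=1 z=1 p=0 q=0 u=0 n0=0 y=0 x=0 clk=1

2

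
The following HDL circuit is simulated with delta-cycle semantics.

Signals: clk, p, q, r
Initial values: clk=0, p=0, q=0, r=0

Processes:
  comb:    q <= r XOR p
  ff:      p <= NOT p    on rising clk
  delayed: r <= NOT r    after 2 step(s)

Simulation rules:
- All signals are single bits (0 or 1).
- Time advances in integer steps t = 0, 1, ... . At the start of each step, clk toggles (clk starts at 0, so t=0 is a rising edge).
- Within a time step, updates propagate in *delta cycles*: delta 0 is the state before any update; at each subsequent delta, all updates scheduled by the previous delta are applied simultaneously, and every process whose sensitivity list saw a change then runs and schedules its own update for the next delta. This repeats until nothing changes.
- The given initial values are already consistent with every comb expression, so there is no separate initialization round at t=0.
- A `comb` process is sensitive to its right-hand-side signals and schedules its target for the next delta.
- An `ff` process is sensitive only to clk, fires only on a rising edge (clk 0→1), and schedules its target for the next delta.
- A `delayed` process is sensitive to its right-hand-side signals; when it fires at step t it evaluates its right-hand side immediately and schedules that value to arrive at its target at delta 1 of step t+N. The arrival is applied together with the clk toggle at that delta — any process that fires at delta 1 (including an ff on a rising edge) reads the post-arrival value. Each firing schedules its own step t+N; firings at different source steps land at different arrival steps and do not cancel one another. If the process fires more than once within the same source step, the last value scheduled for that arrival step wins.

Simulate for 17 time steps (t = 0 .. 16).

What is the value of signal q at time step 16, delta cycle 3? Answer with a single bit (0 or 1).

t0.Δ0 q=0 r=0 clk=0 p=0
t0.Δ1 q=0 r=0 clk=1 p=0
t0.Δ2 q=0 r=0 clk=1 p=1
t0.Δ3 q=1 r=0 clk=1 p=1
t1.Δ0 q=1 r=0 clk=1 p=1
t1.Δ1 q=1 r=0 clk=0 p=1
t2.Δ0 q=1 r=0 clk=0 p=1
t2.Δ1 q=1 r=0 clk=1 p=1
t2.Δ2 q=1 r=0 clk=1 p=0
t2.Δ3 q=0 r=0 clk=1 p=0
t3.Δ0 q=0 r=0 clk=1 p=0
t3.Δ1 q=0 r=0 clk=0 p=0
t4.Δ0 q=0 r=0 clk=0 p=0
t4.Δ1 q=0 r=0 clk=1 p=0
t4.Δ2 q=0 r=0 clk=1 p=1
t4.Δ3 q=1 r=0 clk=1 p=1
t5.Δ0 q=1 r=0 clk=1 p=1
t5.Δ1 q=1 r=0 clk=0 p=1
t6.Δ0 q=1 r=0 clk=0 p=1
t6.Δ1 q=1 r=0 clk=1 p=1
t6.Δ2 q=1 r=0 clk=1 p=0
t6.Δ3 q=0 r=0 clk=1 p=0
t7.Δ0 q=0 r=0 clk=1 p=0
t7.Δ1 q=0 r=0 clk=0 p=0
t8.Δ0 q=0 r=0 clk=0 p=0
t8.Δ1 q=0 r=0 clk=1 p=0
t8.Δ2 q=0 r=0 clk=1 p=1
t8.Δ3 q=1 r=0 clk=1 p=1
t9.Δ0 q=1 r=0 clk=1 p=1
t9.Δ1 q=1 r=0 clk=0 p=1
t10.Δ0 q=1 r=0 clk=0 p=1
t10.Δ1 q=1 r=0 clk=1 p=1
t10.Δ2 q=1 r=0 clk=1 p=0
t10.Δ3 q=0 r=0 clk=1 p=0
t11.Δ0 q=0 r=0 clk=1 p=0
t11.Δ1 q=0 r=0 clk=0 p=0
t12.Δ0 q=0 r=0 clk=0 p=0
t12.Δ1 q=0 r=0 clk=1 p=0
t12.Δ2 q=0 r=0 clk=1 p=1
t12.Δ3 q=1 r=0 clk=1 p=1
t13.Δ0 q=1 r=0 clk=1 p=1
t13.Δ1 q=1 r=0 clk=0 p=1
t14.Δ0 q=1 r=0 clk=0 p=1
t14.Δ1 q=1 r=0 clk=1 p=1
t14.Δ2 q=1 r=0 clk=1 p=0
t14.Δ3 q=0 r=0 clk=1 p=0
t15.Δ0 q=0 r=0 clk=1 p=0
t15.Δ1 q=0 r=0 clk=0 p=0
t16.Δ0 q=0 r=0 clk=0 p=0
t16.Δ1 q=0 r=0 clk=1 p=0
t16.Δ2 q=0 r=0 clk=1 p=1
t16.Δ3 q=1 r=0 clk=1 p=1

1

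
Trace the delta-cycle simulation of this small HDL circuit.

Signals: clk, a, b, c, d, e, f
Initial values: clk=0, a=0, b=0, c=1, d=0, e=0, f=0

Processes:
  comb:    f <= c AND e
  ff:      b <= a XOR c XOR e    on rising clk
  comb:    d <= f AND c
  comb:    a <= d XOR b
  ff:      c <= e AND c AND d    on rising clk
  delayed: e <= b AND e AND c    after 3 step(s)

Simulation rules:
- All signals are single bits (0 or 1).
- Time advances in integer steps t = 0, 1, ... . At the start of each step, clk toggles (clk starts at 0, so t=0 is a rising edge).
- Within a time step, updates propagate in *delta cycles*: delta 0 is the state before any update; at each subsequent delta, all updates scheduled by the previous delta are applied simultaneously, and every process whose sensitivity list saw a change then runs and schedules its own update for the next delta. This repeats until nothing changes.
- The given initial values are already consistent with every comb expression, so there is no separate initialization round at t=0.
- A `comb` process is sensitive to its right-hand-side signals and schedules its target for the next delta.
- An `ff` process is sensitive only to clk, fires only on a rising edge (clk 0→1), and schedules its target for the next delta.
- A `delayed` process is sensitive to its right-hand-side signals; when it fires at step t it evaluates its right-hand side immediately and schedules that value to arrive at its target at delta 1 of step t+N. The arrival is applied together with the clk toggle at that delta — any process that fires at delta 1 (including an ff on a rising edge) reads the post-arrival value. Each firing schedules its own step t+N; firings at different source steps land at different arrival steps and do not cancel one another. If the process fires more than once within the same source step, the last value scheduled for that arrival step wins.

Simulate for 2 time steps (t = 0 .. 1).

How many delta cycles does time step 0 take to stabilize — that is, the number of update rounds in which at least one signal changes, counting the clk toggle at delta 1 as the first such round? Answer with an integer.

3

t0.Δ0 b=0 a=0 clk=0 d=0 e=0 f=0 c=1
t0.Δ1 b=0 a=0 clk=1 d=0 e=0 f=0 c=1
t0.Δ2 b=1 a=0 clk=1 d=0 e=0 f=0 c=0
t0.Δ3 b=1 a=1 clk=1 d=0 e=0 f=0 c=0
t1.Δ0 b=1 a=1 clk=1 d=0 e=0 f=0 c=0
t1.Δ1 b=1 a=1 clk=0 d=0 e=0 f=0 c=0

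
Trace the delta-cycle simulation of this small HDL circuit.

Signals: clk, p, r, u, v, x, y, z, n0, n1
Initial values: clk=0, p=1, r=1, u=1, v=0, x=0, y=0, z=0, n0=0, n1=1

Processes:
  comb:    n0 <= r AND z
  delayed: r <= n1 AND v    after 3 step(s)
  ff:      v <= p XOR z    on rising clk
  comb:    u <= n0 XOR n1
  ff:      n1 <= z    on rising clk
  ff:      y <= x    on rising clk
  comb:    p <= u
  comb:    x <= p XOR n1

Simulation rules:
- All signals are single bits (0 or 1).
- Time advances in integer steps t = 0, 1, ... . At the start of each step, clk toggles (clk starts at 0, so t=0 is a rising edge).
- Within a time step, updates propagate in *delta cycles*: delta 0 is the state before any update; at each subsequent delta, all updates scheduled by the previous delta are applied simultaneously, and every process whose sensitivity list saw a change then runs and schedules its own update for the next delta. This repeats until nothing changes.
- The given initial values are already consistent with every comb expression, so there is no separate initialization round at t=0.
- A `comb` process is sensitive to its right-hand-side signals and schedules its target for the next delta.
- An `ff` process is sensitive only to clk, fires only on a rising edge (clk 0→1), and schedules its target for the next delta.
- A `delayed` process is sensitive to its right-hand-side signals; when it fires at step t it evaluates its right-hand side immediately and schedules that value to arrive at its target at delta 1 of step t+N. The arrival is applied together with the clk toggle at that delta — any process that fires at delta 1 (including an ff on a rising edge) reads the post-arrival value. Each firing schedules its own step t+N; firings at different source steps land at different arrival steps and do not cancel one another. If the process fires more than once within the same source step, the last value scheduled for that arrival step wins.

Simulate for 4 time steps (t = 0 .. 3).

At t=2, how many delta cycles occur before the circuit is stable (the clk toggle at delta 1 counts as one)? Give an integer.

2

[bits: clk,z,u,p,v,n1,y,x,r,n0]
t=0: Δ0=0011010010 Δ1=1011010010 Δ2=1011100010 Δ3=1001100110 Δ4=1000100110 Δ5=1000100010 | 5Δ
t=1: Δ0=1000100010 Δ1=0000100010 | 1Δ
t=2: Δ0=0000100010 Δ1=1000100010 Δ2=1000000010 | 2Δ
t=3: Δ0=1000000010 Δ1=0000000000 | 1Δ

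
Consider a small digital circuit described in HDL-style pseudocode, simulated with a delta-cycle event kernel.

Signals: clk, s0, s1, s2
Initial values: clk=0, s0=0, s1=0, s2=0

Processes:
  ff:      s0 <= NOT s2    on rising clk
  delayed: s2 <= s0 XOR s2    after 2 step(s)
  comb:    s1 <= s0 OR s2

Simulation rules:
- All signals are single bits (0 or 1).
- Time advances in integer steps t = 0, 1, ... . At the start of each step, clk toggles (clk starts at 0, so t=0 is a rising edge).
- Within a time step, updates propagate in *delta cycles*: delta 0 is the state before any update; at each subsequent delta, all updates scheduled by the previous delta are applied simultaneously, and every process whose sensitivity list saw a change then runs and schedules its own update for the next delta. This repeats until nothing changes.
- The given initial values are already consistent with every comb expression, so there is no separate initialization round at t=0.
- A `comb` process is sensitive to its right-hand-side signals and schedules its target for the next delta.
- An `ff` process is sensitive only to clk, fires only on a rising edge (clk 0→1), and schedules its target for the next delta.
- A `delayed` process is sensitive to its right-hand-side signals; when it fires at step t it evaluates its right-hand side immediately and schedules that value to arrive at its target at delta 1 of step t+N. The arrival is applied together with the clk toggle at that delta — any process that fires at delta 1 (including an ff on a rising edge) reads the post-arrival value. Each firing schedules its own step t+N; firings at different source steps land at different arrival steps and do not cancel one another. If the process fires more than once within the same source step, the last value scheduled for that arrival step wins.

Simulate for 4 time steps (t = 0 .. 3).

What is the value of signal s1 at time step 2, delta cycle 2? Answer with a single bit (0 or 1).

t0.Δ0 clk=0 s2=0 s1=0 s0=0
t0.Δ1 clk=1 s2=0 s1=0 s0=0
t0.Δ2 clk=1 s2=0 s1=0 s0=1
t0.Δ3 clk=1 s2=0 s1=1 s0=1
t1.Δ0 clk=1 s2=0 s1=1 s0=1
t1.Δ1 clk=0 s2=0 s1=1 s0=1
t2.Δ0 clk=0 s2=0 s1=1 s0=1
t2.Δ1 clk=1 s2=1 s1=1 s0=1
t2.Δ2 clk=1 s2=1 s1=1 s0=0
t3.Δ0 clk=1 s2=1 s1=1 s0=0
t3.Δ1 clk=0 s2=1 s1=1 s0=0

1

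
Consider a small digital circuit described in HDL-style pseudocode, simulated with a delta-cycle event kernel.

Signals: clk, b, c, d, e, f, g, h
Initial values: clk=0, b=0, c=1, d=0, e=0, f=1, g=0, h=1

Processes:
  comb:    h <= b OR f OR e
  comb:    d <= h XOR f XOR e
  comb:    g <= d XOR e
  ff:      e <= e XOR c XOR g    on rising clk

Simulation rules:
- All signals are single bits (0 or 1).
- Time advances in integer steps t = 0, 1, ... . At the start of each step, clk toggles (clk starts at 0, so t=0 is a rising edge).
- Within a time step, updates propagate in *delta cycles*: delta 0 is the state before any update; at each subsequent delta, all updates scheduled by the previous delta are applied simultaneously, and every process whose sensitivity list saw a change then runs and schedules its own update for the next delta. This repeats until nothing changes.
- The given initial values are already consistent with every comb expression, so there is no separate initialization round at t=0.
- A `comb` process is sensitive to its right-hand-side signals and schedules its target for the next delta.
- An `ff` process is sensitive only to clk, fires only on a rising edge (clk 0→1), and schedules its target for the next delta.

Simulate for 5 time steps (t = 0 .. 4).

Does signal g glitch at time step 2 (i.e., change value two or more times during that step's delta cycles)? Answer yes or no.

yes

t=0 Δ0: clk=0 d=0 g=0 b=0 e=0 f=1 h=1 c=1
  Δ1: clk:0→1
  Δ2: e:0→1
  Δ3: d:0→1, g:0→1
  Δ4: g:1→0
  (4Δ to stable)
t=1 Δ0: clk=1 d=1 g=0 b=0 e=1 f=1 h=1 c=1
  Δ1: clk:1→0
  (1Δ to stable)
t=2 Δ0: clk=0 d=1 g=0 b=0 e=1 f=1 h=1 c=1
  Δ1: clk:0→1
  Δ2: e:1→0
  Δ3: d:1→0, g:0→1
  Δ4: g:1→0
  (4Δ to stable)
t=3 Δ0: clk=1 d=0 g=0 b=0 e=0 f=1 h=1 c=1
  Δ1: clk:1→0
  (1Δ to stable)
t=4 Δ0: clk=0 d=0 g=0 b=0 e=0 f=1 h=1 c=1
  Δ1: clk:0→1
  Δ2: e:0→1
  Δ3: d:0→1, g:0→1
  Δ4: g:1→0
  (4Δ to stable)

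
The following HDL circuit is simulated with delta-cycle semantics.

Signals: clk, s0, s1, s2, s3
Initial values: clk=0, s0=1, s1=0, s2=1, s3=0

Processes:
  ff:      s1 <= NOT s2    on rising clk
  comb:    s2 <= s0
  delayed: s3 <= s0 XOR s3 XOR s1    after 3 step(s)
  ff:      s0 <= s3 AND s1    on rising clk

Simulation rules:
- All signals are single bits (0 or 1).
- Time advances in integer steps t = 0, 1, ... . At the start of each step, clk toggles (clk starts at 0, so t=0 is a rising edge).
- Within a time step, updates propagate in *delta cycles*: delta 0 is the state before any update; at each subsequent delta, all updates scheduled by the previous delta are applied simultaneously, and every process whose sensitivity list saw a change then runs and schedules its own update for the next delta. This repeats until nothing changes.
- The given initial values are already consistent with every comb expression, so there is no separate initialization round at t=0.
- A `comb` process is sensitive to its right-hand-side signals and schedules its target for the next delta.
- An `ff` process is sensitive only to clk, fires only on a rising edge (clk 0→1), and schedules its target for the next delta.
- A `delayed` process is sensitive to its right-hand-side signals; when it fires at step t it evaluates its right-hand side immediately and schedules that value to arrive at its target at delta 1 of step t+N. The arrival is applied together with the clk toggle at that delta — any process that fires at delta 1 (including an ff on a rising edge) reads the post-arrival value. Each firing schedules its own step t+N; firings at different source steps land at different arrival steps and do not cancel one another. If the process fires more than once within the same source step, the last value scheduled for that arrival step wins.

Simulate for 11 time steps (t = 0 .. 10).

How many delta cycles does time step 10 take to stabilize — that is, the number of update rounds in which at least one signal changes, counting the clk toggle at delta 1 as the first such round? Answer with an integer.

t0.Δ0 s0=1 clk=0 s2=1 s3=0 s1=0
t0.Δ1 s0=1 clk=1 s2=1 s3=0 s1=0
t0.Δ2 s0=0 clk=1 s2=1 s3=0 s1=0
t0.Δ3 s0=0 clk=1 s2=0 s3=0 s1=0
t1.Δ0 s0=0 clk=1 s2=0 s3=0 s1=0
t1.Δ1 s0=0 clk=0 s2=0 s3=0 s1=0
t2.Δ0 s0=0 clk=0 s2=0 s3=0 s1=0
t2.Δ1 s0=0 clk=1 s2=0 s3=0 s1=0
t2.Δ2 s0=0 clk=1 s2=0 s3=0 s1=1
t3.Δ0 s0=0 clk=1 s2=0 s3=0 s1=1
t3.Δ1 s0=0 clk=0 s2=0 s3=0 s1=1
t4.Δ0 s0=0 clk=0 s2=0 s3=0 s1=1
t4.Δ1 s0=0 clk=1 s2=0 s3=0 s1=1
t5.Δ0 s0=0 clk=1 s2=0 s3=0 s1=1
t5.Δ1 s0=0 clk=0 s2=0 s3=1 s1=1
t6.Δ0 s0=0 clk=0 s2=0 s3=1 s1=1
t6.Δ1 s0=0 clk=1 s2=0 s3=1 s1=1
t6.Δ2 s0=1 clk=1 s2=0 s3=1 s1=1
t6.Δ3 s0=1 clk=1 s2=1 s3=1 s1=1
t7.Δ0 s0=1 clk=1 s2=1 s3=1 s1=1
t7.Δ1 s0=1 clk=0 s2=1 s3=1 s1=1
t8.Δ0 s0=1 clk=0 s2=1 s3=1 s1=1
t8.Δ1 s0=1 clk=1 s2=1 s3=0 s1=1
t8.Δ2 s0=0 clk=1 s2=1 s3=0 s1=0
t8.Δ3 s0=0 clk=1 s2=0 s3=0 s1=0
t9.Δ0 s0=0 clk=1 s2=0 s3=0 s1=0
t9.Δ1 s0=0 clk=0 s2=0 s3=1 s1=0
t10.Δ0 s0=0 clk=0 s2=0 s3=1 s1=0
t10.Δ1 s0=0 clk=1 s2=0 s3=1 s1=0
t10.Δ2 s0=0 clk=1 s2=0 s3=1 s1=1

2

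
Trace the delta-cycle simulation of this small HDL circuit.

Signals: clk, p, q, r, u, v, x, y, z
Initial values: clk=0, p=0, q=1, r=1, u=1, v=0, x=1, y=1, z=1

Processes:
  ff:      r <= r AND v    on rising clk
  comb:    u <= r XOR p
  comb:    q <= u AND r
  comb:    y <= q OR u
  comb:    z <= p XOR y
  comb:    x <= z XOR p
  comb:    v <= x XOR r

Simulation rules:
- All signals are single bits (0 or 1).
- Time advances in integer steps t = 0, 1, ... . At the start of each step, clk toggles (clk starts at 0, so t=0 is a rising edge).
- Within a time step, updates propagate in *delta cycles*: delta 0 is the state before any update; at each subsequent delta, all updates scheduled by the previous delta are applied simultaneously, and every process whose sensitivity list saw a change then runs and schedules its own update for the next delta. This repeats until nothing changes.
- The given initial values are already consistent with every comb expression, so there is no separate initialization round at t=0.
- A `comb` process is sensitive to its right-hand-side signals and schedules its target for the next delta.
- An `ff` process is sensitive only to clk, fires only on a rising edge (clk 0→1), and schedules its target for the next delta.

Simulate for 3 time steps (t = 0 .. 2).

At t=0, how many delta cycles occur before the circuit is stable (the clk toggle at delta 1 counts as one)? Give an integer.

t=0 Δ0: q=1 u=1 x=1 y=1 v=0 z=1 r=1 clk=0 p=0
  Δ1: clk:0→1
  Δ2: r:1→0
  Δ3: q:1→0, u:1→0, v:0→1
  Δ4: y:1→0
  Δ5: z:1→0
  Δ6: x:1→0
  Δ7: v:1→0
  (7Δ to stable)
t=1 Δ0: q=0 u=0 x=0 y=0 v=0 z=0 r=0 clk=1 p=0
  Δ1: clk:1→0
  (1Δ to stable)
t=2 Δ0: q=0 u=0 x=0 y=0 v=0 z=0 r=0 clk=0 p=0
  Δ1: clk:0→1
  (1Δ to stable)

7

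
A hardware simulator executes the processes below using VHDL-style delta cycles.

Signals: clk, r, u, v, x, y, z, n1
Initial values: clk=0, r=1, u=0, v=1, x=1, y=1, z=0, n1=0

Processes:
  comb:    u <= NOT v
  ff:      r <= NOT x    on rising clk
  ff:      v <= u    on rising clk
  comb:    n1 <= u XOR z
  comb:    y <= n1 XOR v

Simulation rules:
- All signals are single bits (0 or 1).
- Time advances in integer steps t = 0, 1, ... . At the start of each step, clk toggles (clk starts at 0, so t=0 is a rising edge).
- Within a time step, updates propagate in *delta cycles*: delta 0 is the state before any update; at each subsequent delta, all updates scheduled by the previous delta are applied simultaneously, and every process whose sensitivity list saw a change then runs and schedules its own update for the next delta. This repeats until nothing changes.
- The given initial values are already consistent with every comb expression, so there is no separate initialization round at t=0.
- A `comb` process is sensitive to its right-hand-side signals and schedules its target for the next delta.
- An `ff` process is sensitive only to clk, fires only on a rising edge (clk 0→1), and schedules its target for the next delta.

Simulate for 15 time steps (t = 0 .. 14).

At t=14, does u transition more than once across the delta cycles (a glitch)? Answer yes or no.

no

t0.Δ0 z=0 v=1 u=0 n1=0 y=1 clk=0 r=1 x=1
t0.Δ1 z=0 v=1 u=0 n1=0 y=1 clk=1 r=1 x=1
t0.Δ2 z=0 v=0 u=0 n1=0 y=1 clk=1 r=0 x=1
t0.Δ3 z=0 v=0 u=1 n1=0 y=0 clk=1 r=0 x=1
t0.Δ4 z=0 v=0 u=1 n1=1 y=0 clk=1 r=0 x=1
t0.Δ5 z=0 v=0 u=1 n1=1 y=1 clk=1 r=0 x=1
t1.Δ0 z=0 v=0 u=1 n1=1 y=1 clk=1 r=0 x=1
t1.Δ1 z=0 v=0 u=1 n1=1 y=1 clk=0 r=0 x=1
t2.Δ0 z=0 v=0 u=1 n1=1 y=1 clk=0 r=0 x=1
t2.Δ1 z=0 v=0 u=1 n1=1 y=1 clk=1 r=0 x=1
t2.Δ2 z=0 v=1 u=1 n1=1 y=1 clk=1 r=0 x=1
t2.Δ3 z=0 v=1 u=0 n1=1 y=0 clk=1 r=0 x=1
t2.Δ4 z=0 v=1 u=0 n1=0 y=0 clk=1 r=0 x=1
t2.Δ5 z=0 v=1 u=0 n1=0 y=1 clk=1 r=0 x=1
t3.Δ0 z=0 v=1 u=0 n1=0 y=1 clk=1 r=0 x=1
t3.Δ1 z=0 v=1 u=0 n1=0 y=1 clk=0 r=0 x=1
t4.Δ0 z=0 v=1 u=0 n1=0 y=1 clk=0 r=0 x=1
t4.Δ1 z=0 v=1 u=0 n1=0 y=1 clk=1 r=0 x=1
t4.Δ2 z=0 v=0 u=0 n1=0 y=1 clk=1 r=0 x=1
t4.Δ3 z=0 v=0 u=1 n1=0 y=0 clk=1 r=0 x=1
t4.Δ4 z=0 v=0 u=1 n1=1 y=0 clk=1 r=0 x=1
t4.Δ5 z=0 v=0 u=1 n1=1 y=1 clk=1 r=0 x=1
t5.Δ0 z=0 v=0 u=1 n1=1 y=1 clk=1 r=0 x=1
t5.Δ1 z=0 v=0 u=1 n1=1 y=1 clk=0 r=0 x=1
t6.Δ0 z=0 v=0 u=1 n1=1 y=1 clk=0 r=0 x=1
t6.Δ1 z=0 v=0 u=1 n1=1 y=1 clk=1 r=0 x=1
t6.Δ2 z=0 v=1 u=1 n1=1 y=1 clk=1 r=0 x=1
t6.Δ3 z=0 v=1 u=0 n1=1 y=0 clk=1 r=0 x=1
t6.Δ4 z=0 v=1 u=0 n1=0 y=0 clk=1 r=0 x=1
t6.Δ5 z=0 v=1 u=0 n1=0 y=1 clk=1 r=0 x=1
t7.Δ0 z=0 v=1 u=0 n1=0 y=1 clk=1 r=0 x=1
t7.Δ1 z=0 v=1 u=0 n1=0 y=1 clk=0 r=0 x=1
t8.Δ0 z=0 v=1 u=0 n1=0 y=1 clk=0 r=0 x=1
t8.Δ1 z=0 v=1 u=0 n1=0 y=1 clk=1 r=0 x=1
t8.Δ2 z=0 v=0 u=0 n1=0 y=1 clk=1 r=0 x=1
t8.Δ3 z=0 v=0 u=1 n1=0 y=0 clk=1 r=0 x=1
t8.Δ4 z=0 v=0 u=1 n1=1 y=0 clk=1 r=0 x=1
t8.Δ5 z=0 v=0 u=1 n1=1 y=1 clk=1 r=0 x=1
t9.Δ0 z=0 v=0 u=1 n1=1 y=1 clk=1 r=0 x=1
t9.Δ1 z=0 v=0 u=1 n1=1 y=1 clk=0 r=0 x=1
t10.Δ0 z=0 v=0 u=1 n1=1 y=1 clk=0 r=0 x=1
t10.Δ1 z=0 v=0 u=1 n1=1 y=1 clk=1 r=0 x=1
t10.Δ2 z=0 v=1 u=1 n1=1 y=1 clk=1 r=0 x=1
t10.Δ3 z=0 v=1 u=0 n1=1 y=0 clk=1 r=0 x=1
t10.Δ4 z=0 v=1 u=0 n1=0 y=0 clk=1 r=0 x=1
t10.Δ5 z=0 v=1 u=0 n1=0 y=1 clk=1 r=0 x=1
t11.Δ0 z=0 v=1 u=0 n1=0 y=1 clk=1 r=0 x=1
t11.Δ1 z=0 v=1 u=0 n1=0 y=1 clk=0 r=0 x=1
t12.Δ0 z=0 v=1 u=0 n1=0 y=1 clk=0 r=0 x=1
t12.Δ1 z=0 v=1 u=0 n1=0 y=1 clk=1 r=0 x=1
t12.Δ2 z=0 v=0 u=0 n1=0 y=1 clk=1 r=0 x=1
t12.Δ3 z=0 v=0 u=1 n1=0 y=0 clk=1 r=0 x=1
t12.Δ4 z=0 v=0 u=1 n1=1 y=0 clk=1 r=0 x=1
t12.Δ5 z=0 v=0 u=1 n1=1 y=1 clk=1 r=0 x=1
t13.Δ0 z=0 v=0 u=1 n1=1 y=1 clk=1 r=0 x=1
t13.Δ1 z=0 v=0 u=1 n1=1 y=1 clk=0 r=0 x=1
t14.Δ0 z=0 v=0 u=1 n1=1 y=1 clk=0 r=0 x=1
t14.Δ1 z=0 v=0 u=1 n1=1 y=1 clk=1 r=0 x=1
t14.Δ2 z=0 v=1 u=1 n1=1 y=1 clk=1 r=0 x=1
t14.Δ3 z=0 v=1 u=0 n1=1 y=0 clk=1 r=0 x=1
t14.Δ4 z=0 v=1 u=0 n1=0 y=0 clk=1 r=0 x=1
t14.Δ5 z=0 v=1 u=0 n1=0 y=1 clk=1 r=0 x=1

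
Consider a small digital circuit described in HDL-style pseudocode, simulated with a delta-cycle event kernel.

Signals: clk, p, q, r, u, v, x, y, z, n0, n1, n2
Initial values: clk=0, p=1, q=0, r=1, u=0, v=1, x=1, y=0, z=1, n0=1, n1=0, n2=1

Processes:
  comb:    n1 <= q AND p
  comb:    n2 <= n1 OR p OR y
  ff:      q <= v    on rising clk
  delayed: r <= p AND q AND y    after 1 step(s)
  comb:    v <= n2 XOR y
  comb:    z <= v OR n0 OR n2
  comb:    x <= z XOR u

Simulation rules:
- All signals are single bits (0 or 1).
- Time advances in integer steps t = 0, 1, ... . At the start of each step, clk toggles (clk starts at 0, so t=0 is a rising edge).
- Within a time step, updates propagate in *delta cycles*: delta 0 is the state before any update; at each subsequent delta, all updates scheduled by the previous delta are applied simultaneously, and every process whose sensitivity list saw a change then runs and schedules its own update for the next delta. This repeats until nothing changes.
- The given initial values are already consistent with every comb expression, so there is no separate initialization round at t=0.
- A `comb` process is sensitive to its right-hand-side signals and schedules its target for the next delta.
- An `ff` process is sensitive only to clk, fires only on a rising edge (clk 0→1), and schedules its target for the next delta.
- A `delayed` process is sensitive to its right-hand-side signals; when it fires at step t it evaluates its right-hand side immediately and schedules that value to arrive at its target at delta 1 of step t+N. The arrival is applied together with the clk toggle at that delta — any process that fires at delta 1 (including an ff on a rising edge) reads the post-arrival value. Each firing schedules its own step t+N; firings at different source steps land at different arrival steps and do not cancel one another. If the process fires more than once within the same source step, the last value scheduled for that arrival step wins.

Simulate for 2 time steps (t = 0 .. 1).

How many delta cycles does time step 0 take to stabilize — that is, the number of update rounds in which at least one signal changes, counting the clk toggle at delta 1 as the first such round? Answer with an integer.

[bits: y,x,clk,n2,q,r,z,u,n1,v,p,n0]
t=0: Δ0=010101100111 Δ1=011101100111 Δ2=011111100111 Δ3=011111101111 | 3Δ
t=1: Δ0=011111101111 Δ1=010110101111 | 1Δ

3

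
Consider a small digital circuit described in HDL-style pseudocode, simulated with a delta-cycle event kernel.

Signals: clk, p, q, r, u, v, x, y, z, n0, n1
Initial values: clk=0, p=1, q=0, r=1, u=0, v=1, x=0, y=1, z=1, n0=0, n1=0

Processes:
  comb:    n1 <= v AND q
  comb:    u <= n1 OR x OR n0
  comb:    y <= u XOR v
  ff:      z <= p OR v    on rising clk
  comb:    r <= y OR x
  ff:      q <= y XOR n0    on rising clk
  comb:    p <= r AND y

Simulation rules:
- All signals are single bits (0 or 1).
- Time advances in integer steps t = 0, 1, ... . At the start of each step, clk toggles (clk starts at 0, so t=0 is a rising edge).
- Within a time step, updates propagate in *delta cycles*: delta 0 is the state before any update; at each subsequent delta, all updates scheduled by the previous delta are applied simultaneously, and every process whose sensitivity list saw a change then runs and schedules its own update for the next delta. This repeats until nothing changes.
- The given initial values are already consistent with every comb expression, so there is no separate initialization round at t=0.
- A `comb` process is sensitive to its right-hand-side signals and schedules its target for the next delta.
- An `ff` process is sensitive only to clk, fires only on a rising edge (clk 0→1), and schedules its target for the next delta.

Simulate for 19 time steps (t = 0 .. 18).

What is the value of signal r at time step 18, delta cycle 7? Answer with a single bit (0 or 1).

1

[bits: q,p,v,r,n0,x,z,n1,clk,y,u]
t=0: Δ0=01110010010 Δ1=01110010110 Δ2=11110010110 Δ3=11110011110 Δ4=11110011111 Δ5=11110011101 Δ6=10100011101 | 6Δ
t=1: Δ0=10100011101 Δ1=10100011001 | 1Δ
t=2: Δ0=10100011001 Δ1=10100011101 Δ2=00100011101 Δ3=00100010101 Δ4=00100010100 Δ5=00100010110 Δ6=00110010110 Δ7=01110010110 | 7Δ
t=3: Δ0=01110010110 Δ1=01110010010 | 1Δ
t=4: Δ0=01110010010 Δ1=01110010110 Δ2=11110010110 Δ3=11110011110 Δ4=11110011111 Δ5=11110011101 Δ6=10100011101 | 6Δ
t=5: Δ0=10100011101 Δ1=10100011001 | 1Δ
t=6: Δ0=10100011001 Δ1=10100011101 Δ2=00100011101 Δ3=00100010101 Δ4=00100010100 Δ5=00100010110 Δ6=00110010110 Δ7=01110010110 | 7Δ
t=7: Δ0=01110010110 Δ1=01110010010 | 1Δ
t=8: Δ0=01110010010 Δ1=01110010110 Δ2=11110010110 Δ3=11110011110 Δ4=11110011111 Δ5=11110011101 Δ6=10100011101 | 6Δ
t=9: Δ0=10100011101 Δ1=10100011001 | 1Δ
t=10: Δ0=10100011001 Δ1=10100011101 Δ2=00100011101 Δ3=00100010101 Δ4=00100010100 Δ5=00100010110 Δ6=00110010110 Δ7=01110010110 | 7Δ
t=11: Δ0=01110010110 Δ1=01110010010 | 1Δ
t=12: Δ0=01110010010 Δ1=01110010110 Δ2=11110010110 Δ3=11110011110 Δ4=11110011111 Δ5=11110011101 Δ6=10100011101 | 6Δ
t=13: Δ0=10100011101 Δ1=10100011001 | 1Δ
t=14: Δ0=10100011001 Δ1=10100011101 Δ2=00100011101 Δ3=00100010101 Δ4=00100010100 Δ5=00100010110 Δ6=00110010110 Δ7=01110010110 | 7Δ
t=15: Δ0=01110010110 Δ1=01110010010 | 1Δ
t=16: Δ0=01110010010 Δ1=01110010110 Δ2=11110010110 Δ3=11110011110 Δ4=11110011111 Δ5=11110011101 Δ6=10100011101 | 6Δ
t=17: Δ0=10100011101 Δ1=10100011001 | 1Δ
t=18: Δ0=10100011001 Δ1=10100011101 Δ2=00100011101 Δ3=00100010101 Δ4=00100010100 Δ5=00100010110 Δ6=00110010110 Δ7=01110010110 | 7Δ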